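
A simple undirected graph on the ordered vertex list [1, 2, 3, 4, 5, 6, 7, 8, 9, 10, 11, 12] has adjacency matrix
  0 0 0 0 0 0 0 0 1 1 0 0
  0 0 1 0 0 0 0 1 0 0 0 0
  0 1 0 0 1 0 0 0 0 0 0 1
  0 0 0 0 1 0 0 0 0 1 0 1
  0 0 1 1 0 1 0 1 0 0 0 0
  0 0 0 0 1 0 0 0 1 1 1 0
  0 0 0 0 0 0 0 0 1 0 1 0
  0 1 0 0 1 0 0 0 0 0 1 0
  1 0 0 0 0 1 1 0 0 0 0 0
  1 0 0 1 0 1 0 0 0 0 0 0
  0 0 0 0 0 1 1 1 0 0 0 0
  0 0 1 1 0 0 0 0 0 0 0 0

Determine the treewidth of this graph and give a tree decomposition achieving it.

Treewidth 3.
One optimal decomposition is:
Bags: B1 = {1, 7, 9, 10}  B2 = {6, 7, 9, 10}  B3 = {6, 7, 10, 11}  B4 = {4, 6, 10, 11}  B5 = {4, 5, 6, 11}  B6 = {4, 5, 8, 11}  B7 = {4, 5, 8, 12}  B8 = {3, 5, 8, 12}  B9 = {2, 3, 8, 12}
Tree: B1–B2, B2–B3, B3–B4, B4–B5, B5–B6, B6–B7, B7–B8, B8–B9

The largest bag has 4 vertices, giving width 3; this decomposition certifies tw(G) ≤ 3. For the lower bound: the 4 vertex sets {1,7,9}, {10}, {6}, {4,5,8,11} are disjoint, each induces a connected subgraph, and every pair is joined by at least one edge of G. Contracting each set to a single vertex therefore yields K_{4} as a minor, and since treewidth is minor-monotone, tw(G) ≥ tw(K_{4}) = 3. The upper and lower bounds meet at 3, so that is the treewidth.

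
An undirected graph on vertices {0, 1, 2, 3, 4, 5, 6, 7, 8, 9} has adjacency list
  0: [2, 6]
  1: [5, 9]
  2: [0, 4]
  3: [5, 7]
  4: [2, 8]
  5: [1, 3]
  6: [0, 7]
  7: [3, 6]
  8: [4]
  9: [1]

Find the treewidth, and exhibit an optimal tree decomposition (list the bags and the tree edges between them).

Every bag has size at most 2, so the width is 2 − 1 = 1 and tw(G) ≤ 1. Any graph with an edge has treewidth ≥ 1, and G has the edge 8–4. Therefore the treewidth is 1.

Treewidth 1.
One optimal decomposition is:
Bags: B1 = {4, 8}  B2 = {2, 4}  B3 = {0, 2}  B4 = {0, 6}  B5 = {6, 7}  B6 = {3, 7}  B7 = {3, 5}  B8 = {1, 5}  B9 = {1, 9}
Tree: B1–B2, B2–B3, B3–B4, B4–B5, B5–B6, B6–B7, B7–B8, B8–B9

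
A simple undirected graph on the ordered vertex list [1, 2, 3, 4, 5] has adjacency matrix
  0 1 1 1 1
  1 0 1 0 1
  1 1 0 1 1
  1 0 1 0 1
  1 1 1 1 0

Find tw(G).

A width-3 tree decomposition is:
Bags: B1 = {1, 2, 3, 5}  B2 = {1, 3, 4, 5}
Tree: B1–B2
The largest bag has 4 vertices, giving width 3; this decomposition certifies tw(G) ≤ 3. Conversely, {1, 2, 3, 5} is a clique of size 4, and the vertices of any clique must share a bag in every tree decomposition; so some bag has ≥ 4 vertices and tw(G) ≥ 3. The upper and lower bounds meet at 3, so that is the treewidth.

3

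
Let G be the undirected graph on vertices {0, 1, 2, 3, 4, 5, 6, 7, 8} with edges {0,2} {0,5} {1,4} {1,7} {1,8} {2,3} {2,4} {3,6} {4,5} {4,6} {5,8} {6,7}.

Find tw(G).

A width-3 tree decomposition is:
Bags: B1 = {0, 2, 5, 8}  B2 = {2, 4, 5, 8}  B3 = {1, 2, 4, 8}  B4 = {1, 2, 3, 4}  B5 = {1, 3, 4, 6}  B6 = {1, 3, 6, 7}
Tree: B1–B2, B2–B3, B3–B4, B4–B5, B5–B6
Every bag has size at most 4, so the width is 4 − 1 = 3 and tw(G) ≤ 3. For the lower bound: the 4 vertex sets {0,5,8}, {2}, {4}, {1,3,6,7} are disjoint, each induces a connected subgraph, and every pair is joined by at least one edge of G. Contracting each set to a single vertex therefore yields K_{4} as a minor, and since treewidth is minor-monotone, tw(G) ≥ tw(K_{4}) = 3. Therefore the treewidth is 3.

3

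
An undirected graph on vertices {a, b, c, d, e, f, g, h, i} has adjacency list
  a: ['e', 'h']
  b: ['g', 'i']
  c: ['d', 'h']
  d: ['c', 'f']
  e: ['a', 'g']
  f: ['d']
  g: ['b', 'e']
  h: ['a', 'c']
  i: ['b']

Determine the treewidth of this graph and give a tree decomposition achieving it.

The largest bag has 2 vertices, giving width 1; this decomposition certifies tw(G) ≤ 1. G has an edge, so its treewidth is at least 1. Hence tw(G) = 1 exactly.

Treewidth 1.
Bags: B1 = {d, f}  B2 = {c, d}  B3 = {c, h}  B4 = {a, h}  B5 = {a, e}  B6 = {e, g}  B7 = {b, g}  B8 = {b, i}
Tree: B1–B2, B2–B3, B3–B4, B4–B5, B5–B6, B6–B7, B7–B8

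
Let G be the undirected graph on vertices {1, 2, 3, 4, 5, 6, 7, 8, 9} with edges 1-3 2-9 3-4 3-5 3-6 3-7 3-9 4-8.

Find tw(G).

1

A width-1 tree decomposition is:
Bags: B1 = {3, 5}  B2 = {1, 3}  B3 = {3, 6}  B4 = {3, 4}  B5 = {4, 8}  B6 = {3, 9}  B7 = {2, 9}  B8 = {3, 7}
Tree: B1–B2, B2–B3, B2–B4, B4–B5, B4–B6, B6–B7, B6–B8
The largest bag has 2 vertices, giving width 1; this decomposition certifies tw(G) ≤ 1. Any graph with an edge has treewidth ≥ 1, and G has the edge 5–3. Combining the bounds, tw(G) = 1.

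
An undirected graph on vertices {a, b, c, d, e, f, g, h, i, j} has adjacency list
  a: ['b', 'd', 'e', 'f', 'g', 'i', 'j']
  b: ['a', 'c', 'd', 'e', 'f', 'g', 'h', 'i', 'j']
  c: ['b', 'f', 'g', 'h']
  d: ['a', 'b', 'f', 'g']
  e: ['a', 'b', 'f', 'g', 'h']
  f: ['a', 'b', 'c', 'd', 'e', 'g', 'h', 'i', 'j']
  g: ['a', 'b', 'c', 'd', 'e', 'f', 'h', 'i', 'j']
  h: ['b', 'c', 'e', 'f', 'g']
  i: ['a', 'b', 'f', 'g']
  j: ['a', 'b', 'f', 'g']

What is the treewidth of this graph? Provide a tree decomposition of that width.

Treewidth 4.
One optimal decomposition is:
Bags: B1 = {a, b, f, g, i}  B2 = {a, b, e, f, g}  B3 = {a, b, f, g, j}  B4 = {b, e, f, g, h}  B5 = {a, b, d, f, g}  B6 = {b, c, f, g, h}
Tree: B1–B2, B1–B3, B2–B4, B1–B5, B4–B6

The largest bag has 5 vertices, giving width 4; this decomposition certifies tw(G) ≤ 4. For the lower bound, the 5 vertices {b, e, f, g, h} are pairwise adjacent, and any tree decomposition puts a clique entirely inside one bag — forcing width ≥ 4. Combining the bounds, tw(G) = 4.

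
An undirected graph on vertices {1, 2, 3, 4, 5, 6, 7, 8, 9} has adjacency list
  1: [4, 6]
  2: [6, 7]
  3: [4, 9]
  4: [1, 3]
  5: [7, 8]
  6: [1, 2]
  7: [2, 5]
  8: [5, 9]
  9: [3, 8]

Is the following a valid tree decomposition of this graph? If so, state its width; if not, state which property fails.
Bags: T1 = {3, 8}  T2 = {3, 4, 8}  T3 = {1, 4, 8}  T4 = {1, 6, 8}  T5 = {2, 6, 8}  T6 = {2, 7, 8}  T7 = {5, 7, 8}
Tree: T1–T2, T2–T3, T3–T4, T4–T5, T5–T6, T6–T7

No — vertex 9 appears in no bag.

A tree decomposition must satisfy three properties: every vertex lies in some bag; for every edge, both endpoints lie together in some bag; and for every vertex, the bags containing it form a connected subtree. Here vertex 9 appears in no bag, so the decomposition is invalid.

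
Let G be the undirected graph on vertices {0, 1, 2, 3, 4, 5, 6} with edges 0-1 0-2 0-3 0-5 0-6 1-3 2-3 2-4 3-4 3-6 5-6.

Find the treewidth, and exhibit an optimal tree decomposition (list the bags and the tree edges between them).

The largest bag has 3 vertices, giving width 2; this decomposition certifies tw(G) ≤ 2. Conversely, {0, 1, 3} is a clique of size 3, and the vertices of any clique must share a bag in every tree decomposition; so some bag has ≥ 3 vertices and tw(G) ≥ 2. Therefore the treewidth is 2.

Treewidth 2.
Bags: B1 = {0, 2, 3}  B2 = {2, 3, 4}  B3 = {0, 3, 6}  B4 = {0, 1, 3}  B5 = {0, 5, 6}
Tree: B1–B2, B1–B3, B3–B4, B3–B5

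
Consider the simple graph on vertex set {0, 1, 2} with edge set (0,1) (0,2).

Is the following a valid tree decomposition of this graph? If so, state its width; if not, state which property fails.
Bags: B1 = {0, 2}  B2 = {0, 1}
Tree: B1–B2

Yes; width 1.

Vertex coverage: the bags together contain {0, 1, 2}, the full vertex set. Edge coverage: each edge of G has both endpoints in at least one bag. Running intersection: for every vertex, the bags containing it form a connected subtree. All three properties hold, so this is a valid tree decomposition of width max|bag| − 1 = 1, and hence tw(G) ≤ 1.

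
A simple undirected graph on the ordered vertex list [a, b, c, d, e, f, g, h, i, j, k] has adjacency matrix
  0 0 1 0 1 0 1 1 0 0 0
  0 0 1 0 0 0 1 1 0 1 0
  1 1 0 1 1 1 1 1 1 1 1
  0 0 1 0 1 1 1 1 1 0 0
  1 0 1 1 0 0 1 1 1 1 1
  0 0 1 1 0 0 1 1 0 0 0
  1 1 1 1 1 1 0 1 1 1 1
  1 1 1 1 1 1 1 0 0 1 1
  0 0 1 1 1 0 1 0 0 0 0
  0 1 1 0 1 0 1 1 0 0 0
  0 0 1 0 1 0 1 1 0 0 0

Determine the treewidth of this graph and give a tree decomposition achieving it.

Treewidth 4.
One optimal decomposition is:
Bags: B1 = {c, d, e, g, i}  B2 = {c, d, e, g, h}  B3 = {c, d, f, g, h}  B4 = {c, e, g, h, j}  B5 = {b, c, g, h, j}  B6 = {a, c, e, g, h}  B7 = {c, e, g, h, k}
Tree: B1–B2, B2–B3, B2–B4, B4–B5, B2–B6, B4–B7

The largest bag has 5 vertices, giving width 4; this decomposition certifies tw(G) ≤ 4. On the other hand G contains the 5-clique {c, d, e, g, h}. A clique must lie in a single bag of any decomposition, so no decomposition can have width below 4. The upper and lower bounds meet at 4, so that is the treewidth.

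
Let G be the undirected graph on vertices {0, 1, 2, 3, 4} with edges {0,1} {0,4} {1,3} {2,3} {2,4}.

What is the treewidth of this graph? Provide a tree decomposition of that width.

Each bag holds 3 vertices, so the decomposition has width 2, which upper-bounds the treewidth. For the lower bound, G contains the cycle 1–3–2–4–0–1, so G is not a forest; only forests have treewidth ≤ 1, hence tw(G) ≥ 2. Hence tw(G) = 2 exactly.

Treewidth 2.
One such decomposition:
Bags: B1 = {1, 2, 3}  B2 = {1, 2, 4}  B3 = {0, 1, 4}
Tree: B1–B2, B2–B3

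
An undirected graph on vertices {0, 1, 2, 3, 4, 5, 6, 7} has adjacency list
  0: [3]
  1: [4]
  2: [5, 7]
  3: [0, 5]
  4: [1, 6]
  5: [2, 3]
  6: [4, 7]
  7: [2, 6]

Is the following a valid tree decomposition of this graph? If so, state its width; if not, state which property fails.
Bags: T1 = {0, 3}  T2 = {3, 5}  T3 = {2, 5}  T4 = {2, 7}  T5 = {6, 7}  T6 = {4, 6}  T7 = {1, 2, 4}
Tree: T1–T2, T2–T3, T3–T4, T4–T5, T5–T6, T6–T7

No — bags containing vertex 2 are not connected in the tree.

A tree decomposition must satisfy three properties: every vertex lies in some bag; for every edge, both endpoints lie together in some bag; and for every vertex, the bags containing it form a connected subtree. Here bags containing vertex 2 are not connected in the tree, so the decomposition is invalid.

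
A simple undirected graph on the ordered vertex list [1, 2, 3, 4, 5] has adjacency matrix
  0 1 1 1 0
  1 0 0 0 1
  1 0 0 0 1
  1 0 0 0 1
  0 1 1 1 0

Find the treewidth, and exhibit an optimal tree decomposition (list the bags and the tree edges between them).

Treewidth 2.
One such decomposition:
Bags: B1 = {1, 4, 5}  B2 = {1, 3, 5}  B3 = {1, 2, 5}
Tree: B1–B2, B2–B3

Each bag holds 3 vertices, so the decomposition has width 2, which upper-bounds the treewidth. The edges 1–4–5–3–1 form a cycle, so G is not a tree and its treewidth is at least 2. The upper and lower bounds meet at 2, so that is the treewidth.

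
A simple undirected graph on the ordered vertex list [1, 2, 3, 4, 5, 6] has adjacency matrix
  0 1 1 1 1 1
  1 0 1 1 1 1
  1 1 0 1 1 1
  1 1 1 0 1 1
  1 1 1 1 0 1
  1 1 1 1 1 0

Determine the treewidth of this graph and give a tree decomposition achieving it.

Treewidth 5.
One such decomposition:
Bags: B1 = {1, 2, 3, 4, 5, 6}
Tree: (single bag)

With just one bag of size 6, the width is 6 − 1 = 5, so tw(G) ≤ 5. On the other hand G contains the 6-clique {1, 2, 3, 4, 5, 6}. A clique must lie in a single bag of any decomposition, so no decomposition can have width below 5. Combining the bounds, tw(G) = 5.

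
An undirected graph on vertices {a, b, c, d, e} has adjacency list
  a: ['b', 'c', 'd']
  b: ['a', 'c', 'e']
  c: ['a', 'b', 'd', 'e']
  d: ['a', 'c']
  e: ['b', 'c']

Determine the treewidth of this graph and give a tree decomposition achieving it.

Each bag holds 3 vertices, so the decomposition has width 2, which upper-bounds the treewidth. Conversely, {b, c, e} is a clique of size 3, and the vertices of any clique must share a bag in every tree decomposition; so some bag has ≥ 3 vertices and tw(G) ≥ 2. Hence tw(G) = 2 exactly.

Treewidth 2.
One such decomposition:
Bags: B1 = {a, c, d}  B2 = {a, b, c}  B3 = {b, c, e}
Tree: B1–B2, B2–B3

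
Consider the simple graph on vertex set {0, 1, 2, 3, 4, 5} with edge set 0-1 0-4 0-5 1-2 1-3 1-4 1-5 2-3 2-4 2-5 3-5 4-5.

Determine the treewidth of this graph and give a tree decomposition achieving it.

Treewidth 3.
One such decomposition:
Bags: B1 = {1, 2, 4, 5}  B2 = {1, 2, 3, 5}  B3 = {0, 1, 4, 5}
Tree: B1–B2, B1–B3

Each bag holds 4 vertices, so the decomposition has width 3, which upper-bounds the treewidth. For the lower bound, the 4 vertices {0, 1, 4, 5} are pairwise adjacent, and any tree decomposition puts a clique entirely inside one bag — forcing width ≥ 3. The upper and lower bounds meet at 3, so that is the treewidth.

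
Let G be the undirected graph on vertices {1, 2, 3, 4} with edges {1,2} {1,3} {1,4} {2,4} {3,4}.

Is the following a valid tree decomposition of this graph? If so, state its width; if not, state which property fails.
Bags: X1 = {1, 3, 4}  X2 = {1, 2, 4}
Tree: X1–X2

Vertex coverage: the bags together contain {1, 2, 3, 4}, the full vertex set. Edge coverage: each edge of G has both endpoints in at least one bag. Running intersection: for every vertex, the bags containing it form a connected subtree. All three properties hold, so this is a valid tree decomposition of width max|bag| − 1 = 2, and hence tw(G) ≤ 2.

Yes; width 2.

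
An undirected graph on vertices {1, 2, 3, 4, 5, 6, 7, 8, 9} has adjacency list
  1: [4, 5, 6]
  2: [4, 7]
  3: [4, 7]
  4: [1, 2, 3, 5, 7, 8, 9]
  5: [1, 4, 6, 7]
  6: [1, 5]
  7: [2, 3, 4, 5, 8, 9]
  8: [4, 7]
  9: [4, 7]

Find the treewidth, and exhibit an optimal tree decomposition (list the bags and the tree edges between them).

Treewidth 2.
One optimal decomposition is:
Bags: B1 = {4, 5, 7}  B2 = {3, 4, 7}  B3 = {2, 4, 7}  B4 = {4, 7, 8}  B5 = {4, 7, 9}  B6 = {1, 4, 5}  B7 = {1, 5, 6}
Tree: B1–B2, B2–B3, B1–B4, B1–B5, B1–B6, B6–B7

Every bag has size at most 3, so the width is 3 − 1 = 2 and tw(G) ≤ 2. For the lower bound, the 3 vertices {1, 4, 5} are pairwise adjacent, and any tree decomposition puts a clique entirely inside one bag — forcing width ≥ 2. Combining the bounds, tw(G) = 2.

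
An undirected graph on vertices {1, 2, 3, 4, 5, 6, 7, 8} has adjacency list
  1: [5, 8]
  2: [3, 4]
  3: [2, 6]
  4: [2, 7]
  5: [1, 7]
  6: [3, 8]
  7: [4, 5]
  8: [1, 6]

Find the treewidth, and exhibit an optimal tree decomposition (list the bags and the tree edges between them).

Each bag holds 3 vertices, so the decomposition has width 2, which upper-bounds the treewidth. Since 1–5–7–4–2–3–6–8–1 is a cycle in G, G is not acyclic. Forests are exactly the graphs of treewidth ≤ 1, so tw(G) ≥ 2. The upper and lower bounds meet at 2, so that is the treewidth.

Treewidth 2.
One such decomposition:
Bags: B1 = {1, 5, 7}  B2 = {1, 4, 7}  B3 = {1, 2, 4}  B4 = {1, 2, 3}  B5 = {1, 3, 6}  B6 = {1, 6, 8}
Tree: B1–B2, B2–B3, B3–B4, B4–B5, B5–B6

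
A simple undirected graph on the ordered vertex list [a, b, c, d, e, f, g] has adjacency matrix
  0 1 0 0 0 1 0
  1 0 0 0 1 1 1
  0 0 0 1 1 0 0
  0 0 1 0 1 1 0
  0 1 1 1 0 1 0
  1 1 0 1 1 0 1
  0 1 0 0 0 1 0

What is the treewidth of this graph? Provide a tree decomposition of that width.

Treewidth 2.
One such decomposition:
Bags: B1 = {b, e, f}  B2 = {b, f, g}  B3 = {d, e, f}  B4 = {c, d, e}  B5 = {a, b, f}
Tree: B1–B2, B1–B3, B3–B4, B2–B5

Every bag has size at most 3, so the width is 3 − 1 = 2 and tw(G) ≤ 2. Conversely, {c, d, e} is a clique of size 3, and the vertices of any clique must share a bag in every tree decomposition; so some bag has ≥ 3 vertices and tw(G) ≥ 2. The upper and lower bounds meet at 2, so that is the treewidth.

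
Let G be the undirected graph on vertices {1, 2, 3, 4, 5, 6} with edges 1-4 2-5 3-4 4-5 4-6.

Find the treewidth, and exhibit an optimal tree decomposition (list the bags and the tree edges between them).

Treewidth 1.
One such decomposition:
Bags: B1 = {3, 4}  B2 = {4, 5}  B3 = {4, 6}  B4 = {1, 4}  B5 = {2, 5}
Tree: B1–B2, B1–B3, B2–B4, B2–B5

The largest bag has 2 vertices, giving width 1; this decomposition certifies tw(G) ≤ 1. Any graph with an edge has treewidth ≥ 1, and G has the edge 4–3. The upper and lower bounds meet at 1, so that is the treewidth.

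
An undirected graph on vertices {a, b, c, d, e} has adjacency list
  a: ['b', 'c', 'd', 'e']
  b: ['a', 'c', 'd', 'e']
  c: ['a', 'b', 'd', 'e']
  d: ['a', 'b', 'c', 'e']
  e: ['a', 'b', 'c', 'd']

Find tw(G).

4

A width-4 tree decomposition is:
Bags: B1 = {a, b, c, d, e}
Tree: (single bag)
With just one bag of size 5, the width is 5 − 1 = 4, so tw(G) ≤ 4. For the lower bound, the 5 vertices {a, b, c, d, e} are pairwise adjacent, and any tree decomposition puts a clique entirely inside one bag — forcing width ≥ 4. Combining the bounds, tw(G) = 4.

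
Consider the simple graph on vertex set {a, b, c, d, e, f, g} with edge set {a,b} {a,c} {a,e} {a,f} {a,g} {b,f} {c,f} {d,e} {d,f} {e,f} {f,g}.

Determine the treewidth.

2

A width-2 tree decomposition is:
Bags: B1 = {a, f, g}  B2 = {a, b, f}  B3 = {a, e, f}  B4 = {d, e, f}  B5 = {a, c, f}
Tree: B1–B2, B2–B3, B3–B4, B2–B5
The largest bag has 3 vertices, giving width 2; this decomposition certifies tw(G) ≤ 2. On the other hand G contains the 3-clique {d, e, f}. A clique must lie in a single bag of any decomposition, so no decomposition can have width below 2. Combining the bounds, tw(G) = 2.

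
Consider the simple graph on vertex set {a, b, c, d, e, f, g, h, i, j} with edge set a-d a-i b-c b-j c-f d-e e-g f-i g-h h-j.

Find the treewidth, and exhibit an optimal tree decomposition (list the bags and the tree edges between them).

Treewidth 2.
One such decomposition:
Bags: B1 = {a, d, i}  B2 = {d, f, i}  B3 = {c, d, f}  B4 = {b, c, d}  B5 = {b, d, j}  B6 = {d, h, j}  B7 = {d, g, h}  B8 = {d, e, g}
Tree: B1–B2, B2–B3, B3–B4, B4–B5, B5–B6, B6–B7, B7–B8

The largest bag has 3 vertices, giving width 2; this decomposition certifies tw(G) ≤ 2. The edges d–a–i–f–c–b–j–h–g–e–d form a cycle, so G is not a tree and its treewidth is at least 2. Hence tw(G) = 2 exactly.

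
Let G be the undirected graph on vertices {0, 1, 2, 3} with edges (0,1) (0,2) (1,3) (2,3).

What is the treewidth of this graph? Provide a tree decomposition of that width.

Treewidth 2.
One such decomposition:
Bags: B1 = {0, 2, 3}  B2 = {0, 1, 3}
Tree: B1–B2

Every bag has size at most 3, so the width is 3 − 1 = 2 and tw(G) ≤ 2. The edges 0–2–3–1–0 form a cycle, so G is not a tree and its treewidth is at least 2. The upper and lower bounds meet at 2, so that is the treewidth.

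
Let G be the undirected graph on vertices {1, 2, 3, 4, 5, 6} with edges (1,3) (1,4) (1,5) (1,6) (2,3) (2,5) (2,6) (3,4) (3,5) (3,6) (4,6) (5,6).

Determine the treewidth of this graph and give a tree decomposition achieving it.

Treewidth 3.
One optimal decomposition is:
Bags: B1 = {2, 3, 5, 6}  B2 = {1, 3, 5, 6}  B3 = {1, 3, 4, 6}
Tree: B1–B2, B2–B3

Every bag has size at most 4, so the width is 4 − 1 = 3 and tw(G) ≤ 3. Conversely, {1, 3, 4, 6} is a clique of size 4, and the vertices of any clique must share a bag in every tree decomposition; so some bag has ≥ 4 vertices and tw(G) ≥ 3. The upper and lower bounds meet at 3, so that is the treewidth.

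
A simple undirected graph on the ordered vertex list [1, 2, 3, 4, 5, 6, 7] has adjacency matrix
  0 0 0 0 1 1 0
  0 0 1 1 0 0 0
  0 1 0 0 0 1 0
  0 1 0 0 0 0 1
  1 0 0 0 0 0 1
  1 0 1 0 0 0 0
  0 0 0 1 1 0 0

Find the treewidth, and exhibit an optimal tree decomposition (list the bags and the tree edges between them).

Each bag holds 3 vertices, so the decomposition has width 2, which upper-bounds the treewidth. The edges 2–4–7–5–1–6–3–2 form a cycle, so G is not a tree and its treewidth is at least 2. Therefore the treewidth is 2.

Treewidth 2.
Bags: B1 = {2, 4, 7}  B2 = {2, 5, 7}  B3 = {1, 2, 5}  B4 = {1, 2, 6}  B5 = {2, 3, 6}
Tree: B1–B2, B2–B3, B3–B4, B4–B5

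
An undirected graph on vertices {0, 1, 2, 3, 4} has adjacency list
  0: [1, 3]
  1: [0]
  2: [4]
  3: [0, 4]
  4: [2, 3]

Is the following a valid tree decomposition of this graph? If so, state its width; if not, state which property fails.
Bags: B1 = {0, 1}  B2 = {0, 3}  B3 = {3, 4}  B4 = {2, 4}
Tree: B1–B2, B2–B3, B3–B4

Yes; width 1.

Checking the three conditions: (i) the bags cover all of {0, 1, 2, 3, 4}; (ii) for each edge, some bag contains both endpoints; (iii) the bags containing any fixed vertex form a subtree. All hold, so the decomposition is valid with width 2 − 1 = 1.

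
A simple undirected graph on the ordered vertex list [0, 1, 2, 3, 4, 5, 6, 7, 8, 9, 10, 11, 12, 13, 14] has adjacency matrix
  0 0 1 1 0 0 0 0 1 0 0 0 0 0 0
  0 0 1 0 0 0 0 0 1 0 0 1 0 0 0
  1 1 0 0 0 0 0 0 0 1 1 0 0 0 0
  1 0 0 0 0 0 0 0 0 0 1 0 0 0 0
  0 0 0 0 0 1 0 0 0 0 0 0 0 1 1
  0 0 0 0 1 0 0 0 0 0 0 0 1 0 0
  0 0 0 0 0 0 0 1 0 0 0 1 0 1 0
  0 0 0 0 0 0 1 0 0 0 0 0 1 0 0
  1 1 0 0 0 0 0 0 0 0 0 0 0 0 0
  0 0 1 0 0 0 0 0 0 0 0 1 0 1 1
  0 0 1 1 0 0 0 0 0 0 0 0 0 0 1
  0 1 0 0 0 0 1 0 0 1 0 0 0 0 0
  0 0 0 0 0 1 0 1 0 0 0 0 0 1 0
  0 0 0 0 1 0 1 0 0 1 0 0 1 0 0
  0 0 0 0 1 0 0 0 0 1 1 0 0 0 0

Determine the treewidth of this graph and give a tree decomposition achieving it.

Every bag has size at most 4, so the width is 4 − 1 = 3 and tw(G) ≤ 3. For the lower bound: the 4 vertex sets {0,3,8}, {10}, {2}, {1,9,11,14} are disjoint, each induces a connected subgraph, and every pair is joined by at least one edge of G. Contracting each set to a single vertex therefore yields K_{4} as a minor, and since treewidth is minor-monotone, tw(G) ≥ tw(K_{4}) = 3. The upper and lower bounds meet at 3, so that is the treewidth.

Treewidth 3.
Bags: B1 = {0, 3, 8, 10}  B2 = {0, 2, 8, 10}  B3 = {1, 2, 8, 10}  B4 = {1, 2, 10, 14}  B5 = {1, 2, 9, 14}  B6 = {1, 9, 11, 14}  B7 = {4, 9, 11, 14}  B8 = {4, 9, 11, 13}  B9 = {4, 6, 11, 13}  B10 = {4, 5, 6, 13}  B11 = {5, 6, 12, 13}  B12 = {5, 6, 7, 12}
Tree: B1–B2, B2–B3, B3–B4, B4–B5, B5–B6, B6–B7, B7–B8, B8–B9, B9–B10, B10–B11, B11–B12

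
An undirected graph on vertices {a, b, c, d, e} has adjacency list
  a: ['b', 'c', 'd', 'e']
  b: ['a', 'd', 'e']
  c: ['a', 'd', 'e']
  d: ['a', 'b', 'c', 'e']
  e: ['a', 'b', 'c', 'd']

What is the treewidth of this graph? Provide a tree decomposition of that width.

Treewidth 3.
One such decomposition:
Bags: B1 = {a, b, d, e}  B2 = {a, c, d, e}
Tree: B1–B2

The largest bag has 4 vertices, giving width 3; this decomposition certifies tw(G) ≤ 3. Conversely, {a, c, d, e} is a clique of size 4, and the vertices of any clique must share a bag in every tree decomposition; so some bag has ≥ 4 vertices and tw(G) ≥ 3. Combining the bounds, tw(G) = 3.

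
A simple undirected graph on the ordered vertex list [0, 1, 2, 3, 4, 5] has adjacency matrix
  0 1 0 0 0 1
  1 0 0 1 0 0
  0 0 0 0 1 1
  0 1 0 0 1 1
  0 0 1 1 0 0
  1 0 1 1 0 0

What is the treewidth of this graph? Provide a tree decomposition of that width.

Treewidth 2.
One optimal decomposition is:
Bags: B1 = {2, 3, 4}  B2 = {2, 3, 5}  B3 = {1, 3, 5}  B4 = {0, 1, 5}
Tree: B1–B2, B2–B3, B3–B4

Each bag holds 3 vertices, so the decomposition has width 2, which upper-bounds the treewidth. Since 4–2–5–3–4 is a cycle in G, G is not acyclic. Forests are exactly the graphs of treewidth ≤ 1, so tw(G) ≥ 2. The upper and lower bounds meet at 2, so that is the treewidth.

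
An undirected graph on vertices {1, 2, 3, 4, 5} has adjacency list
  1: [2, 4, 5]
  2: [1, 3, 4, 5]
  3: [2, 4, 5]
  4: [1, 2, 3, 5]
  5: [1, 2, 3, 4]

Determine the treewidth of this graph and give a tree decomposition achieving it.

Treewidth 3.
Bags: B1 = {2, 3, 4, 5}  B2 = {1, 2, 4, 5}
Tree: B1–B2

Each bag holds 4 vertices, so the decomposition has width 3, which upper-bounds the treewidth. On the other hand G contains the 4-clique {1, 2, 4, 5}. A clique must lie in a single bag of any decomposition, so no decomposition can have width below 3. Combining the bounds, tw(G) = 3.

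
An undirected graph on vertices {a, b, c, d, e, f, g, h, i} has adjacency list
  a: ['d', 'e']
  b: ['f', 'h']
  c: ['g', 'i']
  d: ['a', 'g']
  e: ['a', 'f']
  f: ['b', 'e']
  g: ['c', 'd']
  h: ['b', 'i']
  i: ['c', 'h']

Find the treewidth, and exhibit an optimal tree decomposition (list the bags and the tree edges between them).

Every bag has size at most 3, so the width is 3 − 1 = 2 and tw(G) ≤ 2. Since d–g–c–i–h–b–f–e–a–d is a cycle in G, G is not acyclic. Forests are exactly the graphs of treewidth ≤ 1, so tw(G) ≥ 2. Therefore the treewidth is 2.

Treewidth 2.
Bags: B1 = {c, d, g}  B2 = {c, d, i}  B3 = {d, h, i}  B4 = {b, d, h}  B5 = {b, d, f}  B6 = {d, e, f}  B7 = {a, d, e}
Tree: B1–B2, B2–B3, B3–B4, B4–B5, B5–B6, B6–B7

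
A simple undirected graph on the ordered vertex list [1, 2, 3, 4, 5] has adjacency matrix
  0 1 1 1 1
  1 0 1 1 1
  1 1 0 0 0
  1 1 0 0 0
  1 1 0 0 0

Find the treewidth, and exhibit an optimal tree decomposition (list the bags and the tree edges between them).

Every bag has size at most 3, so the width is 3 − 1 = 2 and tw(G) ≤ 2. On the other hand G contains the 3-clique {1, 2, 3}. A clique must lie in a single bag of any decomposition, so no decomposition can have width below 2. The upper and lower bounds meet at 2, so that is the treewidth.

Treewidth 2.
Bags: B1 = {1, 2, 4}  B2 = {1, 2, 5}  B3 = {1, 2, 3}
Tree: B1–B2, B1–B3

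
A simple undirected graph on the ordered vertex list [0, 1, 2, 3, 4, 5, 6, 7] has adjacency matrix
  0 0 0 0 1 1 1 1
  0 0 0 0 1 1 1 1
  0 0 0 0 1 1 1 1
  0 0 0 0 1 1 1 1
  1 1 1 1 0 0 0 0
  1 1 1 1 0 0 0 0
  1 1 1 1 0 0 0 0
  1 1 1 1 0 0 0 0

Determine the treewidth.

4

A width-4 tree decomposition is:
Bags: B1 = {0, 1, 2, 3, 5}  B2 = {0, 1, 2, 3, 7}  B3 = {0, 1, 2, 3, 4}  B4 = {0, 1, 2, 3, 6}
Tree: B1–B2, B2–B3, B3–B4
Every bag has size at most 5, so the width is 5 − 1 = 4 and tw(G) ≤ 4. For the lower bound: the 5 vertex sets {0,5}, {2,7}, {1,4}, {3}, {6} are disjoint, each induces a connected subgraph, and every pair is joined by at least one edge of G. Contracting each set to a single vertex therefore yields K_{5} as a minor, and since treewidth is minor-monotone, tw(G) ≥ tw(K_{5}) = 4. Hence tw(G) = 4 exactly.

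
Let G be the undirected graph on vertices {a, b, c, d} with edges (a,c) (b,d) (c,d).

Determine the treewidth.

1

A width-1 tree decomposition is:
Bags: B1 = {b, d}  B2 = {c, d}  B3 = {a, c}
Tree: B1–B2, B2–B3
Each bag holds 2 vertices, so the decomposition has width 1, which upper-bounds the treewidth. Since G has at least one edge (e.g. b–d), it is not an edgeless graph, so tw(G) ≥ 1. Hence tw(G) = 1 exactly.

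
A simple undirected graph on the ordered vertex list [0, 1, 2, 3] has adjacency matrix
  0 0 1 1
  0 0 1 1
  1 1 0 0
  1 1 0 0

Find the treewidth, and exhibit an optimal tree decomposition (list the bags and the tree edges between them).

Treewidth 2.
One such decomposition:
Bags: B1 = {0, 1, 2}  B2 = {0, 1, 3}
Tree: B1–B2

Every bag has size at most 3, so the width is 3 − 1 = 2 and tw(G) ≤ 2. For the lower bound, G contains the cycle 1–2–0–3–1, so G is not a forest; only forests have treewidth ≤ 1, hence tw(G) ≥ 2. Combining the bounds, tw(G) = 2.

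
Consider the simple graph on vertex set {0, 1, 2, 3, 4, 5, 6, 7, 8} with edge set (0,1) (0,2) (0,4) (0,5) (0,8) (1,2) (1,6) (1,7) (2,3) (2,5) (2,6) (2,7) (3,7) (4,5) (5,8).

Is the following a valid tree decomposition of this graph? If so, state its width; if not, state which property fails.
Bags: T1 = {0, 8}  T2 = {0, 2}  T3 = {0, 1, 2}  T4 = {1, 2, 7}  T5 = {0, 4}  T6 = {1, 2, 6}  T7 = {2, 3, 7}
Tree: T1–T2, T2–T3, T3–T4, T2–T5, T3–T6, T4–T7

A tree decomposition must satisfy three properties: every vertex lies in some bag; for every edge, both endpoints lie together in some bag; and for every vertex, the bags containing it form a connected subtree. Here vertex 5 appears in no bag, so the decomposition is invalid.

No — vertex 5 appears in no bag.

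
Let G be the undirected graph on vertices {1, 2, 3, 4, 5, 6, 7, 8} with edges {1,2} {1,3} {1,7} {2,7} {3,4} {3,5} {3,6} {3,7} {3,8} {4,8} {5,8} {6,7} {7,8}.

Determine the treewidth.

A width-2 tree decomposition is:
Bags: B1 = {3, 7, 8}  B2 = {1, 3, 7}  B3 = {3, 5, 8}  B4 = {1, 2, 7}  B5 = {3, 4, 8}  B6 = {3, 6, 7}
Tree: B1–B2, B1–B3, B2–B4, B1–B5, B2–B6
The largest bag has 3 vertices, giving width 2; this decomposition certifies tw(G) ≤ 2. Conversely, {1, 2, 7} is a clique of size 3, and the vertices of any clique must share a bag in every tree decomposition; so some bag has ≥ 3 vertices and tw(G) ≥ 2. The upper and lower bounds meet at 2, so that is the treewidth.

2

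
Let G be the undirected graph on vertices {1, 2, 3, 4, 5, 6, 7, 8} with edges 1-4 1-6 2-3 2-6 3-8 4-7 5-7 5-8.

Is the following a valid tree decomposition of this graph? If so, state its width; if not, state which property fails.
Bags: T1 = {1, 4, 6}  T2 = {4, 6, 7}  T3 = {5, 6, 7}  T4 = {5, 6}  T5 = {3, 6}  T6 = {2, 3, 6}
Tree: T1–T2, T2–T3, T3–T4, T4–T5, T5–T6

No — vertex 8 appears in no bag.

A tree decomposition must satisfy three properties: every vertex lies in some bag; for every edge, both endpoints lie together in some bag; and for every vertex, the bags containing it form a connected subtree. Here vertex 8 appears in no bag, so the decomposition is invalid.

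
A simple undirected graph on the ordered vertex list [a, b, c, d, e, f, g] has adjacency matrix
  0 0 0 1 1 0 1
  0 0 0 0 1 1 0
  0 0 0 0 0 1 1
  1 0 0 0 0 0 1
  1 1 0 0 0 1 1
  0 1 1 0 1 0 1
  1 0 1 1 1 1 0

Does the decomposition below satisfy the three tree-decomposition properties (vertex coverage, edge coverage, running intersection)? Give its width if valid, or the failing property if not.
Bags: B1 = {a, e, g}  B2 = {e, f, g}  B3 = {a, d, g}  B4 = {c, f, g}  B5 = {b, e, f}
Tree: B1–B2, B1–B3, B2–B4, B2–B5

Yes; width 2.

Every vertex of G appears in some bag (union = {a, b, c, d, e, f, g}); every edge is covered by a bag; and for each vertex v the set of bags containing v is connected in the bag tree. The decomposition is therefore valid. The largest bag has 3 vertices, so the width is 2.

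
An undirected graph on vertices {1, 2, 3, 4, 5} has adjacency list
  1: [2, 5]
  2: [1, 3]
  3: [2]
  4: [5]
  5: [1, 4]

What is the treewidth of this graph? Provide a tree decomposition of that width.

Treewidth 1.
Bags: B1 = {4, 5}  B2 = {1, 5}  B3 = {1, 2}  B4 = {2, 3}
Tree: B1–B2, B2–B3, B3–B4

The largest bag has 2 vertices, giving width 1; this decomposition certifies tw(G) ≤ 1. Since G has at least one edge (e.g. 4–5), it is not an edgeless graph, so tw(G) ≥ 1. Combining the bounds, tw(G) = 1.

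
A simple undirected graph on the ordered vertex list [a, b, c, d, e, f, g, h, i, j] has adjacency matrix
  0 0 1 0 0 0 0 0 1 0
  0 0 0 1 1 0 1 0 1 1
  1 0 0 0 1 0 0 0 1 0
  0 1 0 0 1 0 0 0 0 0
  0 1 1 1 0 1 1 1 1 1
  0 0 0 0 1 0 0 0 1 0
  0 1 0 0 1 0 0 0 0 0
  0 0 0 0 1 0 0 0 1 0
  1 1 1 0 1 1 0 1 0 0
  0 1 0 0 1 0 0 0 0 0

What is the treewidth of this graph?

A width-2 tree decomposition is:
Bags: B1 = {e, h, i}  B2 = {c, e, i}  B3 = {b, e, i}  B4 = {b, e, g}  B5 = {a, c, i}  B6 = {e, f, i}  B7 = {b, e, j}  B8 = {b, d, e}
Tree: B1–B2, B2–B3, B3–B4, B2–B5, B1–B6, B3–B7, B3–B8
Each bag holds 3 vertices, so the decomposition has width 2, which upper-bounds the treewidth. Conversely, {e, h, i} is a clique of size 3, and the vertices of any clique must share a bag in every tree decomposition; so some bag has ≥ 3 vertices and tw(G) ≥ 2. Hence tw(G) = 2 exactly.

2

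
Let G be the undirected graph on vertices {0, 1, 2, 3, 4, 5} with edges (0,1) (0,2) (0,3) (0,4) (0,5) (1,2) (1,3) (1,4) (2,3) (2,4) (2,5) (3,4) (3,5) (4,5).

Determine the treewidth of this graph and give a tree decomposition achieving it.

Treewidth 4.
One such decomposition:
Bags: B1 = {0, 1, 2, 3, 4}  B2 = {0, 2, 3, 4, 5}
Tree: B1–B2

Each bag holds 5 vertices, so the decomposition has width 4, which upper-bounds the treewidth. On the other hand G contains the 5-clique {0, 1, 2, 3, 4}. A clique must lie in a single bag of any decomposition, so no decomposition can have width below 4. Combining the bounds, tw(G) = 4.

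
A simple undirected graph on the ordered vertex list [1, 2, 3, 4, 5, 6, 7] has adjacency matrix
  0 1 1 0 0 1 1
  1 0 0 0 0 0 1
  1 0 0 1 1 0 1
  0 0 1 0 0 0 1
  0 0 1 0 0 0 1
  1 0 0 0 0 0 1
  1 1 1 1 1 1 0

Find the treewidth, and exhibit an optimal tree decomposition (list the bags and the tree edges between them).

Treewidth 2.
Bags: B1 = {1, 3, 7}  B2 = {1, 6, 7}  B3 = {3, 5, 7}  B4 = {3, 4, 7}  B5 = {1, 2, 7}
Tree: B1–B2, B1–B3, B1–B4, B2–B5

Every bag has size at most 3, so the width is 3 − 1 = 2 and tw(G) ≤ 2. For the lower bound, the 3 vertices {1, 2, 7} are pairwise adjacent, and any tree decomposition puts a clique entirely inside one bag — forcing width ≥ 2. Combining the bounds, tw(G) = 2.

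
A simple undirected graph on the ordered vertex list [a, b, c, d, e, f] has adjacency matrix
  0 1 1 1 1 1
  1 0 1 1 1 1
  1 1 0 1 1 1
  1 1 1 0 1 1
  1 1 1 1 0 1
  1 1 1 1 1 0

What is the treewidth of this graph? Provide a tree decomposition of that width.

Treewidth 5.
One optimal decomposition is:
Bags: B1 = {a, b, c, d, e, f}
Tree: (single bag)

A single bag containing all 6 vertices is trivially a valid decomposition of width 5. Conversely, {a, b, c, d, e, f} is a clique of size 6, and the vertices of any clique must share a bag in every tree decomposition; so some bag has ≥ 6 vertices and tw(G) ≥ 5. Hence tw(G) = 5 exactly.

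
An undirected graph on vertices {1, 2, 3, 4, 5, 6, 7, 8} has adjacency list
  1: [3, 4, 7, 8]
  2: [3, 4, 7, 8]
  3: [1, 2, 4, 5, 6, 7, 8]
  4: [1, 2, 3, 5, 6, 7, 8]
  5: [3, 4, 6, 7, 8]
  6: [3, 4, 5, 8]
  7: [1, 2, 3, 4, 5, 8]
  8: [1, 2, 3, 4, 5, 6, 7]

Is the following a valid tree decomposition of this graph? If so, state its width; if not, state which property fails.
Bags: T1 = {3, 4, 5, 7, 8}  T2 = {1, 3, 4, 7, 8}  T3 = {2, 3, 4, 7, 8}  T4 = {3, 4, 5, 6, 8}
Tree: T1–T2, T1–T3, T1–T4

Yes; width 4.

Every vertex of G appears in some bag (union = {1, 2, 3, 4, 5, 6, 7, 8}); every edge is covered by a bag; and for each vertex v the set of bags containing v is connected in the bag tree. The decomposition is therefore valid. The largest bag has 5 vertices, so the width is 4.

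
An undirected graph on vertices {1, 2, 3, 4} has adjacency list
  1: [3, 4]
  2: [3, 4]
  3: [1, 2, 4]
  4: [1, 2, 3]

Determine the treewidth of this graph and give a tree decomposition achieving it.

Every bag has size at most 3, so the width is 3 − 1 = 2 and tw(G) ≤ 2. For the lower bound, the 3 vertices {1, 3, 4} are pairwise adjacent, and any tree decomposition puts a clique entirely inside one bag — forcing width ≥ 2. Hence tw(G) = 2 exactly.

Treewidth 2.
One optimal decomposition is:
Bags: B1 = {2, 3, 4}  B2 = {1, 3, 4}
Tree: B1–B2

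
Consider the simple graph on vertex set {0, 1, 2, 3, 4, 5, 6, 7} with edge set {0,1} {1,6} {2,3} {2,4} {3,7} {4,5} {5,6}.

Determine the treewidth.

A width-1 tree decomposition is:
Bags: B1 = {3, 7}  B2 = {2, 3}  B3 = {2, 4}  B4 = {4, 5}  B5 = {5, 6}  B6 = {1, 6}  B7 = {0, 1}
Tree: B1–B2, B2–B3, B3–B4, B4–B5, B5–B6, B6–B7
Each bag holds 2 vertices, so the decomposition has width 1, which upper-bounds the treewidth. Since G has at least one edge (e.g. 7–3), it is not an edgeless graph, so tw(G) ≥ 1. The upper and lower bounds meet at 1, so that is the treewidth.

1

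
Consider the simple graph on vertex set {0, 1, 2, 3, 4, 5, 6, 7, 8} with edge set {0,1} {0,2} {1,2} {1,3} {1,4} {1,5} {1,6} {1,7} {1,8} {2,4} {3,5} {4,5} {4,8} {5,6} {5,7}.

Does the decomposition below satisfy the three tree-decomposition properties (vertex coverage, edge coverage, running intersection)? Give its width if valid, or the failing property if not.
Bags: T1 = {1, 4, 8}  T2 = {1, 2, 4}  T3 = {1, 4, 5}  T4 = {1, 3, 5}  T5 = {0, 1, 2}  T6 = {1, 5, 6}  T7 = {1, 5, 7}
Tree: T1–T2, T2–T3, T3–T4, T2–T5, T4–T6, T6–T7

Yes; width 2.

Vertex coverage: the bags together contain {0, 1, 2, 3, 4, 5, 6, 7, 8}, the full vertex set. Edge coverage: each edge of G has both endpoints in at least one bag. Running intersection: for every vertex, the bags containing it form a connected subtree. All three properties hold, so this is a valid tree decomposition of width max|bag| − 1 = 2, and hence tw(G) ≤ 2.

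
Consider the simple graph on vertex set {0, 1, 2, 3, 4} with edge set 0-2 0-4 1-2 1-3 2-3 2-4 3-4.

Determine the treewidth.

A width-2 tree decomposition is:
Bags: B1 = {0, 2, 4}  B2 = {2, 3, 4}  B3 = {1, 2, 3}
Tree: B1–B2, B2–B3
Each bag holds 3 vertices, so the decomposition has width 2, which upper-bounds the treewidth. Conversely, {0, 2, 4} is a clique of size 3, and the vertices of any clique must share a bag in every tree decomposition; so some bag has ≥ 3 vertices and tw(G) ≥ 2. Therefore the treewidth is 2.

2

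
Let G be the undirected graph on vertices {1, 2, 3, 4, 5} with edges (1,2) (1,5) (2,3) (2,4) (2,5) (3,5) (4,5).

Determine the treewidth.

A width-2 tree decomposition is:
Bags: B1 = {2, 4, 5}  B2 = {1, 2, 5}  B3 = {2, 3, 5}
Tree: B1–B2, B1–B3
Every bag has size at most 3, so the width is 3 − 1 = 2 and tw(G) ≤ 2. For the lower bound, the 3 vertices {1, 2, 5} are pairwise adjacent, and any tree decomposition puts a clique entirely inside one bag — forcing width ≥ 2. Combining the bounds, tw(G) = 2.

2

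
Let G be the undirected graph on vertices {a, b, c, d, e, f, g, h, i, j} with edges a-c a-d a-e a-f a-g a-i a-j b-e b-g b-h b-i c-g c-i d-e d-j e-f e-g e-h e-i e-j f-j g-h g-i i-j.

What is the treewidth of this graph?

3

A width-3 tree decomposition is:
Bags: B1 = {a, e, i, j}  B2 = {a, e, g, i}  B3 = {b, e, g, i}  B4 = {a, c, g, i}  B5 = {a, d, e, j}  B6 = {b, e, g, h}  B7 = {a, e, f, j}
Tree: B1–B2, B2–B3, B2–B4, B1–B5, B3–B6, B1–B7
The largest bag has 4 vertices, giving width 3; this decomposition certifies tw(G) ≤ 3. Conversely, {b, e, g, h} is a clique of size 4, and the vertices of any clique must share a bag in every tree decomposition; so some bag has ≥ 4 vertices and tw(G) ≥ 3. Combining the bounds, tw(G) = 3.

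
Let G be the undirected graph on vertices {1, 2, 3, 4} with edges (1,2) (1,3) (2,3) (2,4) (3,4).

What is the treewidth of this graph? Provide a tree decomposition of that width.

Every bag has size at most 3, so the width is 3 − 1 = 2 and tw(G) ≤ 2. On the other hand G contains the 3-clique {1, 2, 3}. A clique must lie in a single bag of any decomposition, so no decomposition can have width below 2. The upper and lower bounds meet at 2, so that is the treewidth.

Treewidth 2.
One such decomposition:
Bags: B1 = {2, 3, 4}  B2 = {1, 2, 3}
Tree: B1–B2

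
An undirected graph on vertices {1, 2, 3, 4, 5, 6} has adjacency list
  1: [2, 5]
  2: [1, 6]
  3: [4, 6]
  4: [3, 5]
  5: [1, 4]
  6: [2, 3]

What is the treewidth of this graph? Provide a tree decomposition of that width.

Treewidth 2.
Bags: B1 = {1, 2, 6}  B2 = {1, 5, 6}  B3 = {4, 5, 6}  B4 = {3, 4, 6}
Tree: B1–B2, B2–B3, B3–B4

Every bag has size at most 3, so the width is 3 − 1 = 2 and tw(G) ≤ 2. Since 6–2–1–5–4–3–6 is a cycle in G, G is not acyclic. Forests are exactly the graphs of treewidth ≤ 1, so tw(G) ≥ 2. Combining the bounds, tw(G) = 2.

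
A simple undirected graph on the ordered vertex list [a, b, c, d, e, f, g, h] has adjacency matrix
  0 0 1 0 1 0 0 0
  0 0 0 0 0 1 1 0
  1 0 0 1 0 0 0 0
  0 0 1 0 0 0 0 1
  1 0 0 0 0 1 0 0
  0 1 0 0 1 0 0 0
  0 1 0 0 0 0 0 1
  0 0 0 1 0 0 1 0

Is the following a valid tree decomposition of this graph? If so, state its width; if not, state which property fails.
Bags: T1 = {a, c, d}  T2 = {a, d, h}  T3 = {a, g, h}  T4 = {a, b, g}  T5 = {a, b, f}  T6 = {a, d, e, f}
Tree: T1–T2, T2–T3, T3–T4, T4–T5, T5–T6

No — bags containing vertex d are not connected in the tree.

A tree decomposition must satisfy three properties: every vertex lies in some bag; for every edge, both endpoints lie together in some bag; and for every vertex, the bags containing it form a connected subtree. Here bags containing vertex d are not connected in the tree, so the decomposition is invalid.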